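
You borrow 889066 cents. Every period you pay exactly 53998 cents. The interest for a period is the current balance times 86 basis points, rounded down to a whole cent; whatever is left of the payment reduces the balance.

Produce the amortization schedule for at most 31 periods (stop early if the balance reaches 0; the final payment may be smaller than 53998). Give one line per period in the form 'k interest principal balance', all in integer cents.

1 7645 46353 842713
2 7247 46751 795962
3 6845 47153 748809
4 6439 47559 701250
5 6030 47968 653282
6 5618 48380 604902
7 5202 48796 556106
8 4782 49216 506890
9 4359 49639 457251
10 3932 50066 407185
11 3501 50497 356688
12 3067 50931 305757
13 2629 51369 254388
14 2187 51811 202577
15 1742 52256 150321
16 1292 52706 97615
17 839 53159 44456
18 382 44456 0

1. interest=⌊889066·86/10000⌋=7645; principal=53998-7645=46353; balance=889066-46353=842713
2. interest=⌊842713·86/10000⌋=7247; principal=53998-7247=46751; balance=842713-46751=795962
3. interest=⌊795962·86/10000⌋=6845; principal=53998-6845=47153; balance=795962-47153=748809
4. interest=⌊748809·86/10000⌋=6439; principal=53998-6439=47559; balance=748809-47559=701250
5. interest=⌊701250·86/10000⌋=6030; principal=53998-6030=47968; balance=701250-47968=653282
6. interest=⌊653282·86/10000⌋=5618; principal=53998-5618=48380; balance=653282-48380=604902
7. interest=⌊604902·86/10000⌋=5202; principal=53998-5202=48796; balance=604902-48796=556106
8. interest=⌊556106·86/10000⌋=4782; principal=53998-4782=49216; balance=556106-49216=506890
9. interest=⌊506890·86/10000⌋=4359; principal=53998-4359=49639; balance=506890-49639=457251
10. interest=⌊457251·86/10000⌋=3932; principal=53998-3932=50066; balance=457251-50066=407185
11. interest=⌊407185·86/10000⌋=3501; principal=53998-3501=50497; balance=407185-50497=356688
12. interest=⌊356688·86/10000⌋=3067; principal=53998-3067=50931; balance=356688-50931=305757
13. interest=⌊305757·86/10000⌋=2629; principal=53998-2629=51369; balance=305757-51369=254388
14. interest=⌊254388·86/10000⌋=2187; principal=53998-2187=51811; balance=254388-51811=202577
15. interest=⌊202577·86/10000⌋=1742; principal=53998-1742=52256; balance=202577-52256=150321
16. interest=⌊150321·86/10000⌋=1292; principal=53998-1292=52706; balance=150321-52706=97615
17. interest=⌊97615·86/10000⌋=839; principal=53998-839=53159; balance=97615-53159=44456
18. interest=⌊44456·86/10000⌋=382; principal=min(53998-382,44456)=44456; balance=44456-44456=0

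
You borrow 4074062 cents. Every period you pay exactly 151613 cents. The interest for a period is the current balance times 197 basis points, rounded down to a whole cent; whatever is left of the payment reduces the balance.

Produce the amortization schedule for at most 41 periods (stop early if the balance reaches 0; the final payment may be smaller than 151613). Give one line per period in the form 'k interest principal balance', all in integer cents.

1 80259 71354 4002708
2 78853 72760 3929948
3 77419 74194 3855754
4 75958 75655 3780099
5 74467 77146 3702953
6 72948 78665 3624288
7 71398 80215 3544073
8 69818 81795 3462278
9 68206 83407 3378871
10 66563 85050 3293821
11 64888 86725 3207096
12 63179 88434 3118662
13 61437 90176 3028486
14 59661 91952 2936534
15 57849 93764 2842770
16 56002 95611 2747159
17 54119 97494 2649665
18 52198 99415 2550250
19 50239 101374 2448876
20 48242 103371 2345505
21 46206 105407 2240098
22 44129 107484 2132614
23 42012 109601 2023013
24 39853 111760 1911253
25 37651 113962 1797291
26 35406 116207 1681084
27 33117 118496 1562588
28 30782 120831 1441757
29 28402 123211 1318546
30 25975 125638 1192908
31 23500 128113 1064795
32 20976 130637 934158
33 18402 133211 800947
34 15778 135835 665112
35 13102 138511 526601
36 10374 141239 385362
37 7591 144022 241340
38 4754 146859 94481
39 1861 94481 0

1. interest=⌊4074062·197/10000⌋=80259; principal=151613-80259=71354; balance=4074062-71354=4002708
2. interest=⌊4002708·197/10000⌋=78853; principal=151613-78853=72760; balance=4002708-72760=3929948
3. interest=⌊3929948·197/10000⌋=77419; principal=151613-77419=74194; balance=3929948-74194=3855754
4. interest=⌊3855754·197/10000⌋=75958; principal=151613-75958=75655; balance=3855754-75655=3780099
5. interest=⌊3780099·197/10000⌋=74467; principal=151613-74467=77146; balance=3780099-77146=3702953
6. interest=⌊3702953·197/10000⌋=72948; principal=151613-72948=78665; balance=3702953-78665=3624288
7. interest=⌊3624288·197/10000⌋=71398; principal=151613-71398=80215; balance=3624288-80215=3544073
8. interest=⌊3544073·197/10000⌋=69818; principal=151613-69818=81795; balance=3544073-81795=3462278
9. interest=⌊3462278·197/10000⌋=68206; principal=151613-68206=83407; balance=3462278-83407=3378871
10. interest=⌊3378871·197/10000⌋=66563; principal=151613-66563=85050; balance=3378871-85050=3293821
11. interest=⌊3293821·197/10000⌋=64888; principal=151613-64888=86725; balance=3293821-86725=3207096
12. interest=⌊3207096·197/10000⌋=63179; principal=151613-63179=88434; balance=3207096-88434=3118662
13. interest=⌊3118662·197/10000⌋=61437; principal=151613-61437=90176; balance=3118662-90176=3028486
14. interest=⌊3028486·197/10000⌋=59661; principal=151613-59661=91952; balance=3028486-91952=2936534
15. interest=⌊2936534·197/10000⌋=57849; principal=151613-57849=93764; balance=2936534-93764=2842770
16. interest=⌊2842770·197/10000⌋=56002; principal=151613-56002=95611; balance=2842770-95611=2747159
17. interest=⌊2747159·197/10000⌋=54119; principal=151613-54119=97494; balance=2747159-97494=2649665
18. interest=⌊2649665·197/10000⌋=52198; principal=151613-52198=99415; balance=2649665-99415=2550250
19. interest=⌊2550250·197/10000⌋=50239; principal=151613-50239=101374; balance=2550250-101374=2448876
20. interest=⌊2448876·197/10000⌋=48242; principal=151613-48242=103371; balance=2448876-103371=2345505
21. interest=⌊2345505·197/10000⌋=46206; principal=151613-46206=105407; balance=2345505-105407=2240098
22. interest=⌊2240098·197/10000⌋=44129; principal=151613-44129=107484; balance=2240098-107484=2132614
23. interest=⌊2132614·197/10000⌋=42012; principal=151613-42012=109601; balance=2132614-109601=2023013
24. interest=⌊2023013·197/10000⌋=39853; principal=151613-39853=111760; balance=2023013-111760=1911253
25. interest=⌊1911253·197/10000⌋=37651; principal=151613-37651=113962; balance=1911253-113962=1797291
26. interest=⌊1797291·197/10000⌋=35406; principal=151613-35406=116207; balance=1797291-116207=1681084
27. interest=⌊1681084·197/10000⌋=33117; principal=151613-33117=118496; balance=1681084-118496=1562588
28. interest=⌊1562588·197/10000⌋=30782; principal=151613-30782=120831; balance=1562588-120831=1441757
29. interest=⌊1441757·197/10000⌋=28402; principal=151613-28402=123211; balance=1441757-123211=1318546
30. interest=⌊1318546·197/10000⌋=25975; principal=151613-25975=125638; balance=1318546-125638=1192908
31. interest=⌊1192908·197/10000⌋=23500; principal=151613-23500=128113; balance=1192908-128113=1064795
32. interest=⌊1064795·197/10000⌋=20976; principal=151613-20976=130637; balance=1064795-130637=934158
33. interest=⌊934158·197/10000⌋=18402; principal=151613-18402=133211; balance=934158-133211=800947
34. interest=⌊800947·197/10000⌋=15778; principal=151613-15778=135835; balance=800947-135835=665112
35. interest=⌊665112·197/10000⌋=13102; principal=151613-13102=138511; balance=665112-138511=526601
36. interest=⌊526601·197/10000⌋=10374; principal=151613-10374=141239; balance=526601-141239=385362
37. interest=⌊385362·197/10000⌋=7591; principal=151613-7591=144022; balance=385362-144022=241340
38. interest=⌊241340·197/10000⌋=4754; principal=151613-4754=146859; balance=241340-146859=94481
39. interest=⌊94481·197/10000⌋=1861; principal=min(151613-1861,94481)=94481; balance=94481-94481=0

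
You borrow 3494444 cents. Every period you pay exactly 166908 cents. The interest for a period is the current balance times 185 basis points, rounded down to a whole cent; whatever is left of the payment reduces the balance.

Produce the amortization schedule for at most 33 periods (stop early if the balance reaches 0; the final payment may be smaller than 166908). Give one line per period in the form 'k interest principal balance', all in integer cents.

1 64647 102261 3392183
2 62755 104153 3288030
3 60828 106080 3181950
4 58866 108042 3073908
5 56867 110041 2963867
6 54831 112077 2851790
7 52758 114150 2737640
8 50646 116262 2621378
9 48495 118413 2502965
10 46304 120604 2382361
11 44073 122835 2259526
12 41801 125107 2134419
13 39486 127422 2006997
14 37129 129779 1877218
15 34728 132180 1745038
16 32283 134625 1610413
17 29792 137116 1473297
18 27255 139653 1333644
19 24672 142236 1191408
20 22041 144867 1046541
21 19361 147547 898994
22 16631 150277 748717
23 13851 153057 595660
24 11019 155889 439771
25 8135 158773 280998
26 5198 161710 119288
27 2206 119288 0

1. interest=⌊3494444·185/10000⌋=64647; principal=166908-64647=102261; balance=3494444-102261=3392183
2. interest=⌊3392183·185/10000⌋=62755; principal=166908-62755=104153; balance=3392183-104153=3288030
3. interest=⌊3288030·185/10000⌋=60828; principal=166908-60828=106080; balance=3288030-106080=3181950
4. interest=⌊3181950·185/10000⌋=58866; principal=166908-58866=108042; balance=3181950-108042=3073908
5. interest=⌊3073908·185/10000⌋=56867; principal=166908-56867=110041; balance=3073908-110041=2963867
6. interest=⌊2963867·185/10000⌋=54831; principal=166908-54831=112077; balance=2963867-112077=2851790
7. interest=⌊2851790·185/10000⌋=52758; principal=166908-52758=114150; balance=2851790-114150=2737640
8. interest=⌊2737640·185/10000⌋=50646; principal=166908-50646=116262; balance=2737640-116262=2621378
9. interest=⌊2621378·185/10000⌋=48495; principal=166908-48495=118413; balance=2621378-118413=2502965
10. interest=⌊2502965·185/10000⌋=46304; principal=166908-46304=120604; balance=2502965-120604=2382361
11. interest=⌊2382361·185/10000⌋=44073; principal=166908-44073=122835; balance=2382361-122835=2259526
12. interest=⌊2259526·185/10000⌋=41801; principal=166908-41801=125107; balance=2259526-125107=2134419
13. interest=⌊2134419·185/10000⌋=39486; principal=166908-39486=127422; balance=2134419-127422=2006997
14. interest=⌊2006997·185/10000⌋=37129; principal=166908-37129=129779; balance=2006997-129779=1877218
15. interest=⌊1877218·185/10000⌋=34728; principal=166908-34728=132180; balance=1877218-132180=1745038
16. interest=⌊1745038·185/10000⌋=32283; principal=166908-32283=134625; balance=1745038-134625=1610413
17. interest=⌊1610413·185/10000⌋=29792; principal=166908-29792=137116; balance=1610413-137116=1473297
18. interest=⌊1473297·185/10000⌋=27255; principal=166908-27255=139653; balance=1473297-139653=1333644
19. interest=⌊1333644·185/10000⌋=24672; principal=166908-24672=142236; balance=1333644-142236=1191408
20. interest=⌊1191408·185/10000⌋=22041; principal=166908-22041=144867; balance=1191408-144867=1046541
21. interest=⌊1046541·185/10000⌋=19361; principal=166908-19361=147547; balance=1046541-147547=898994
22. interest=⌊898994·185/10000⌋=16631; principal=166908-16631=150277; balance=898994-150277=748717
23. interest=⌊748717·185/10000⌋=13851; principal=166908-13851=153057; balance=748717-153057=595660
24. interest=⌊595660·185/10000⌋=11019; principal=166908-11019=155889; balance=595660-155889=439771
25. interest=⌊439771·185/10000⌋=8135; principal=166908-8135=158773; balance=439771-158773=280998
26. interest=⌊280998·185/10000⌋=5198; principal=166908-5198=161710; balance=280998-161710=119288
27. interest=⌊119288·185/10000⌋=2206; principal=min(166908-2206,119288)=119288; balance=119288-119288=0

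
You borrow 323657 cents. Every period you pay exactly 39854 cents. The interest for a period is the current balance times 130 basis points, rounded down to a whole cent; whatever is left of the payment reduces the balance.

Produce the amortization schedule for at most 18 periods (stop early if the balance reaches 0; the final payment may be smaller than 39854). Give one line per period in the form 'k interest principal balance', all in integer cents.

1 4207 35647 288010
2 3744 36110 251900
3 3274 36580 215320
4 2799 37055 178265
5 2317 37537 140728
6 1829 38025 102703
7 1335 38519 64184
8 834 39020 25164
9 327 25164 0

1. interest=⌊323657·130/10000⌋=4207; principal=39854-4207=35647; balance=323657-35647=288010
2. interest=⌊288010·130/10000⌋=3744; principal=39854-3744=36110; balance=288010-36110=251900
3. interest=⌊251900·130/10000⌋=3274; principal=39854-3274=36580; balance=251900-36580=215320
4. interest=⌊215320·130/10000⌋=2799; principal=39854-2799=37055; balance=215320-37055=178265
5. interest=⌊178265·130/10000⌋=2317; principal=39854-2317=37537; balance=178265-37537=140728
6. interest=⌊140728·130/10000⌋=1829; principal=39854-1829=38025; balance=140728-38025=102703
7. interest=⌊102703·130/10000⌋=1335; principal=39854-1335=38519; balance=102703-38519=64184
8. interest=⌊64184·130/10000⌋=834; principal=39854-834=39020; balance=64184-39020=25164
9. interest=⌊25164·130/10000⌋=327; principal=min(39854-327,25164)=25164; balance=25164-25164=0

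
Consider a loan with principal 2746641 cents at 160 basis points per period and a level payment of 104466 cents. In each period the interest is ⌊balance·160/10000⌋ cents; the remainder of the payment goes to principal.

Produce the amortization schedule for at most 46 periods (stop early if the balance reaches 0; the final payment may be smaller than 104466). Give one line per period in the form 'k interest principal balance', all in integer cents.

1. interest=⌊2746641·160/10000⌋=43946; principal=104466-43946=60520; balance=2746641-60520=2686121
2. interest=⌊2686121·160/10000⌋=42977; principal=104466-42977=61489; balance=2686121-61489=2624632
3. interest=⌊2624632·160/10000⌋=41994; principal=104466-41994=62472; balance=2624632-62472=2562160
4. interest=⌊2562160·160/10000⌋=40994; principal=104466-40994=63472; balance=2562160-63472=2498688
5. interest=⌊2498688·160/10000⌋=39979; principal=104466-39979=64487; balance=2498688-64487=2434201
6. interest=⌊2434201·160/10000⌋=38947; principal=104466-38947=65519; balance=2434201-65519=2368682
7. interest=⌊2368682·160/10000⌋=37898; principal=104466-37898=66568; balance=2368682-66568=2302114
8. interest=⌊2302114·160/10000⌋=36833; principal=104466-36833=67633; balance=2302114-67633=2234481
9. interest=⌊2234481·160/10000⌋=35751; principal=104466-35751=68715; balance=2234481-68715=2165766
10. interest=⌊2165766·160/10000⌋=34652; principal=104466-34652=69814; balance=2165766-69814=2095952
11. interest=⌊2095952·160/10000⌋=33535; principal=104466-33535=70931; balance=2095952-70931=2025021
12. interest=⌊2025021·160/10000⌋=32400; principal=104466-32400=72066; balance=2025021-72066=1952955
13. interest=⌊1952955·160/10000⌋=31247; principal=104466-31247=73219; balance=1952955-73219=1879736
14. interest=⌊1879736·160/10000⌋=30075; principal=104466-30075=74391; balance=1879736-74391=1805345
15. interest=⌊1805345·160/10000⌋=28885; principal=104466-28885=75581; balance=1805345-75581=1729764
16. interest=⌊1729764·160/10000⌋=27676; principal=104466-27676=76790; balance=1729764-76790=1652974
17. interest=⌊1652974·160/10000⌋=26447; principal=104466-26447=78019; balance=1652974-78019=1574955
18. interest=⌊1574955·160/10000⌋=25199; principal=104466-25199=79267; balance=1574955-79267=1495688
19. interest=⌊1495688·160/10000⌋=23931; principal=104466-23931=80535; balance=1495688-80535=1415153
20. interest=⌊1415153·160/10000⌋=22642; principal=104466-22642=81824; balance=1415153-81824=1333329
21. interest=⌊1333329·160/10000⌋=21333; principal=104466-21333=83133; balance=1333329-83133=1250196
22. interest=⌊1250196·160/10000⌋=20003; principal=104466-20003=84463; balance=1250196-84463=1165733
23. interest=⌊1165733·160/10000⌋=18651; principal=104466-18651=85815; balance=1165733-85815=1079918
24. interest=⌊1079918·160/10000⌋=17278; principal=104466-17278=87188; balance=1079918-87188=992730
25. interest=⌊992730·160/10000⌋=15883; principal=104466-15883=88583; balance=992730-88583=904147
26. interest=⌊904147·160/10000⌋=14466; principal=104466-14466=90000; balance=904147-90000=814147
27. interest=⌊814147·160/10000⌋=13026; principal=104466-13026=91440; balance=814147-91440=722707
28. interest=⌊722707·160/10000⌋=11563; principal=104466-11563=92903; balance=722707-92903=629804
29. interest=⌊629804·160/10000⌋=10076; principal=104466-10076=94390; balance=629804-94390=535414
30. interest=⌊535414·160/10000⌋=8566; principal=104466-8566=95900; balance=535414-95900=439514
31. interest=⌊439514·160/10000⌋=7032; principal=104466-7032=97434; balance=439514-97434=342080
32. interest=⌊342080·160/10000⌋=5473; principal=104466-5473=98993; balance=342080-98993=243087
33. interest=⌊243087·160/10000⌋=3889; principal=104466-3889=100577; balance=243087-100577=142510
34. interest=⌊142510·160/10000⌋=2280; principal=104466-2280=102186; balance=142510-102186=40324
35. interest=⌊40324·160/10000⌋=645; principal=min(104466-645,40324)=40324; balance=40324-40324=0

1 43946 60520 2686121
2 42977 61489 2624632
3 41994 62472 2562160
4 40994 63472 2498688
5 39979 64487 2434201
6 38947 65519 2368682
7 37898 66568 2302114
8 36833 67633 2234481
9 35751 68715 2165766
10 34652 69814 2095952
11 33535 70931 2025021
12 32400 72066 1952955
13 31247 73219 1879736
14 30075 74391 1805345
15 28885 75581 1729764
16 27676 76790 1652974
17 26447 78019 1574955
18 25199 79267 1495688
19 23931 80535 1415153
20 22642 81824 1333329
21 21333 83133 1250196
22 20003 84463 1165733
23 18651 85815 1079918
24 17278 87188 992730
25 15883 88583 904147
26 14466 90000 814147
27 13026 91440 722707
28 11563 92903 629804
29 10076 94390 535414
30 8566 95900 439514
31 7032 97434 342080
32 5473 98993 243087
33 3889 100577 142510
34 2280 102186 40324
35 645 40324 0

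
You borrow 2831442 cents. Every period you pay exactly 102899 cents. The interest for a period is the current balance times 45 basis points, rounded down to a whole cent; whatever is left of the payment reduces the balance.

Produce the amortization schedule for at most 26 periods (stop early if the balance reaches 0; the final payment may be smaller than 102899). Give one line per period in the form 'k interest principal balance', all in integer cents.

1 12741 90158 2741284
2 12335 90564 2650720
3 11928 90971 2559749
4 11518 91381 2468368
5 11107 91792 2376576
6 10694 92205 2284371
7 10279 92620 2191751
8 9862 93037 2098714
9 9444 93455 2005259
10 9023 93876 1911383
11 8601 94298 1817085
12 8176 94723 1722362
13 7750 95149 1627213
14 7322 95577 1531636
15 6892 96007 1435629
16 6460 96439 1339190
17 6026 96873 1242317
18 5590 97309 1145008
19 5152 97747 1047261
20 4712 98187 949074
21 4270 98629 850445
22 3827 99072 751373
23 3381 99518 651855
24 2933 99966 551889
25 2483 100416 451473
26 2031 100868 350605

1. interest=⌊2831442·45/10000⌋=12741; principal=102899-12741=90158; balance=2831442-90158=2741284
2. interest=⌊2741284·45/10000⌋=12335; principal=102899-12335=90564; balance=2741284-90564=2650720
3. interest=⌊2650720·45/10000⌋=11928; principal=102899-11928=90971; balance=2650720-90971=2559749
4. interest=⌊2559749·45/10000⌋=11518; principal=102899-11518=91381; balance=2559749-91381=2468368
5. interest=⌊2468368·45/10000⌋=11107; principal=102899-11107=91792; balance=2468368-91792=2376576
6. interest=⌊2376576·45/10000⌋=10694; principal=102899-10694=92205; balance=2376576-92205=2284371
7. interest=⌊2284371·45/10000⌋=10279; principal=102899-10279=92620; balance=2284371-92620=2191751
8. interest=⌊2191751·45/10000⌋=9862; principal=102899-9862=93037; balance=2191751-93037=2098714
9. interest=⌊2098714·45/10000⌋=9444; principal=102899-9444=93455; balance=2098714-93455=2005259
10. interest=⌊2005259·45/10000⌋=9023; principal=102899-9023=93876; balance=2005259-93876=1911383
11. interest=⌊1911383·45/10000⌋=8601; principal=102899-8601=94298; balance=1911383-94298=1817085
12. interest=⌊1817085·45/10000⌋=8176; principal=102899-8176=94723; balance=1817085-94723=1722362
13. interest=⌊1722362·45/10000⌋=7750; principal=102899-7750=95149; balance=1722362-95149=1627213
14. interest=⌊1627213·45/10000⌋=7322; principal=102899-7322=95577; balance=1627213-95577=1531636
15. interest=⌊1531636·45/10000⌋=6892; principal=102899-6892=96007; balance=1531636-96007=1435629
16. interest=⌊1435629·45/10000⌋=6460; principal=102899-6460=96439; balance=1435629-96439=1339190
17. interest=⌊1339190·45/10000⌋=6026; principal=102899-6026=96873; balance=1339190-96873=1242317
18. interest=⌊1242317·45/10000⌋=5590; principal=102899-5590=97309; balance=1242317-97309=1145008
19. interest=⌊1145008·45/10000⌋=5152; principal=102899-5152=97747; balance=1145008-97747=1047261
20. interest=⌊1047261·45/10000⌋=4712; principal=102899-4712=98187; balance=1047261-98187=949074
21. interest=⌊949074·45/10000⌋=4270; principal=102899-4270=98629; balance=949074-98629=850445
22. interest=⌊850445·45/10000⌋=3827; principal=102899-3827=99072; balance=850445-99072=751373
23. interest=⌊751373·45/10000⌋=3381; principal=102899-3381=99518; balance=751373-99518=651855
24. interest=⌊651855·45/10000⌋=2933; principal=102899-2933=99966; balance=651855-99966=551889
25. interest=⌊551889·45/10000⌋=2483; principal=102899-2483=100416; balance=551889-100416=451473
26. interest=⌊451473·45/10000⌋=2031; principal=102899-2031=100868; balance=451473-100868=350605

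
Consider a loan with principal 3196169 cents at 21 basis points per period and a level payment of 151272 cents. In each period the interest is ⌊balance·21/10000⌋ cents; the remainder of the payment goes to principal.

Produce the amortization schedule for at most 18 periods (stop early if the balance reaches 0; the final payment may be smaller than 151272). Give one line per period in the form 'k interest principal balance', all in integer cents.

1 6711 144561 3051608
2 6408 144864 2906744
3 6104 145168 2761576
4 5799 145473 2616103
5 5493 145779 2470324
6 5187 146085 2324239
7 4880 146392 2177847
8 4573 146699 2031148
9 4265 147007 1884141
10 3956 147316 1736825
11 3647 147625 1589200
12 3337 147935 1441265
13 3026 148246 1293019
14 2715 148557 1144462
15 2403 148869 995593
16 2090 149182 846411
17 1777 149495 696916
18 1463 149809 547107

1. interest=⌊3196169·21/10000⌋=6711; principal=151272-6711=144561; balance=3196169-144561=3051608
2. interest=⌊3051608·21/10000⌋=6408; principal=151272-6408=144864; balance=3051608-144864=2906744
3. interest=⌊2906744·21/10000⌋=6104; principal=151272-6104=145168; balance=2906744-145168=2761576
4. interest=⌊2761576·21/10000⌋=5799; principal=151272-5799=145473; balance=2761576-145473=2616103
5. interest=⌊2616103·21/10000⌋=5493; principal=151272-5493=145779; balance=2616103-145779=2470324
6. interest=⌊2470324·21/10000⌋=5187; principal=151272-5187=146085; balance=2470324-146085=2324239
7. interest=⌊2324239·21/10000⌋=4880; principal=151272-4880=146392; balance=2324239-146392=2177847
8. interest=⌊2177847·21/10000⌋=4573; principal=151272-4573=146699; balance=2177847-146699=2031148
9. interest=⌊2031148·21/10000⌋=4265; principal=151272-4265=147007; balance=2031148-147007=1884141
10. interest=⌊1884141·21/10000⌋=3956; principal=151272-3956=147316; balance=1884141-147316=1736825
11. interest=⌊1736825·21/10000⌋=3647; principal=151272-3647=147625; balance=1736825-147625=1589200
12. interest=⌊1589200·21/10000⌋=3337; principal=151272-3337=147935; balance=1589200-147935=1441265
13. interest=⌊1441265·21/10000⌋=3026; principal=151272-3026=148246; balance=1441265-148246=1293019
14. interest=⌊1293019·21/10000⌋=2715; principal=151272-2715=148557; balance=1293019-148557=1144462
15. interest=⌊1144462·21/10000⌋=2403; principal=151272-2403=148869; balance=1144462-148869=995593
16. interest=⌊995593·21/10000⌋=2090; principal=151272-2090=149182; balance=995593-149182=846411
17. interest=⌊846411·21/10000⌋=1777; principal=151272-1777=149495; balance=846411-149495=696916
18. interest=⌊696916·21/10000⌋=1463; principal=151272-1463=149809; balance=696916-149809=547107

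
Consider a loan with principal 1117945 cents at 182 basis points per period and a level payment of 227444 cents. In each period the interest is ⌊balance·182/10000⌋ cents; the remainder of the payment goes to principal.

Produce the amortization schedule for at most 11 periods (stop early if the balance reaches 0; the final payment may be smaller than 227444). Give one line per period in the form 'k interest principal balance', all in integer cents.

1 20346 207098 910847
2 16577 210867 699980
3 12739 214705 485275
4 8832 218612 266663
5 4853 222591 44072
6 802 44072 0

1. interest=⌊1117945·182/10000⌋=20346; principal=227444-20346=207098; balance=1117945-207098=910847
2. interest=⌊910847·182/10000⌋=16577; principal=227444-16577=210867; balance=910847-210867=699980
3. interest=⌊699980·182/10000⌋=12739; principal=227444-12739=214705; balance=699980-214705=485275
4. interest=⌊485275·182/10000⌋=8832; principal=227444-8832=218612; balance=485275-218612=266663
5. interest=⌊266663·182/10000⌋=4853; principal=227444-4853=222591; balance=266663-222591=44072
6. interest=⌊44072·182/10000⌋=802; principal=min(227444-802,44072)=44072; balance=44072-44072=0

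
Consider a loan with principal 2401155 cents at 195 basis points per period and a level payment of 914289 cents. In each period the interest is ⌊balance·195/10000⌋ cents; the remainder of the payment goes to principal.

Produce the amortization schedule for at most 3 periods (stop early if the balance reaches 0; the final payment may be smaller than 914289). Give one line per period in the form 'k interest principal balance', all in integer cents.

1 46822 867467 1533688
2 29906 884383 649305
3 12661 649305 0

1. interest=⌊2401155·195/10000⌋=46822; principal=914289-46822=867467; balance=2401155-867467=1533688
2. interest=⌊1533688·195/10000⌋=29906; principal=914289-29906=884383; balance=1533688-884383=649305
3. interest=⌊649305·195/10000⌋=12661; principal=min(914289-12661,649305)=649305; balance=649305-649305=0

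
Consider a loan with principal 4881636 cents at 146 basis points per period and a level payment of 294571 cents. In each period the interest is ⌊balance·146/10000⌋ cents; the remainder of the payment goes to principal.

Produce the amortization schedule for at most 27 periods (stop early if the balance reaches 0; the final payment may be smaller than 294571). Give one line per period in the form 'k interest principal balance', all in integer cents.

1. interest=⌊4881636·146/10000⌋=71271; principal=294571-71271=223300; balance=4881636-223300=4658336
2. interest=⌊4658336·146/10000⌋=68011; principal=294571-68011=226560; balance=4658336-226560=4431776
3. interest=⌊4431776·146/10000⌋=64703; principal=294571-64703=229868; balance=4431776-229868=4201908
4. interest=⌊4201908·146/10000⌋=61347; principal=294571-61347=233224; balance=4201908-233224=3968684
5. interest=⌊3968684·146/10000⌋=57942; principal=294571-57942=236629; balance=3968684-236629=3732055
6. interest=⌊3732055·146/10000⌋=54488; principal=294571-54488=240083; balance=3732055-240083=3491972
7. interest=⌊3491972·146/10000⌋=50982; principal=294571-50982=243589; balance=3491972-243589=3248383
8. interest=⌊3248383·146/10000⌋=47426; principal=294571-47426=247145; balance=3248383-247145=3001238
9. interest=⌊3001238·146/10000⌋=43818; principal=294571-43818=250753; balance=3001238-250753=2750485
10. interest=⌊2750485·146/10000⌋=40157; principal=294571-40157=254414; balance=2750485-254414=2496071
11. interest=⌊2496071·146/10000⌋=36442; principal=294571-36442=258129; balance=2496071-258129=2237942
12. interest=⌊2237942·146/10000⌋=32673; principal=294571-32673=261898; balance=2237942-261898=1976044
13. interest=⌊1976044·146/10000⌋=28850; principal=294571-28850=265721; balance=1976044-265721=1710323
14. interest=⌊1710323·146/10000⌋=24970; principal=294571-24970=269601; balance=1710323-269601=1440722
15. interest=⌊1440722·146/10000⌋=21034; principal=294571-21034=273537; balance=1440722-273537=1167185
16. interest=⌊1167185·146/10000⌋=17040; principal=294571-17040=277531; balance=1167185-277531=889654
17. interest=⌊889654·146/10000⌋=12988; principal=294571-12988=281583; balance=889654-281583=608071
18. interest=⌊608071·146/10000⌋=8877; principal=294571-8877=285694; balance=608071-285694=322377
19. interest=⌊322377·146/10000⌋=4706; principal=294571-4706=289865; balance=322377-289865=32512
20. interest=⌊32512·146/10000⌋=474; principal=min(294571-474,32512)=32512; balance=32512-32512=0

1 71271 223300 4658336
2 68011 226560 4431776
3 64703 229868 4201908
4 61347 233224 3968684
5 57942 236629 3732055
6 54488 240083 3491972
7 50982 243589 3248383
8 47426 247145 3001238
9 43818 250753 2750485
10 40157 254414 2496071
11 36442 258129 2237942
12 32673 261898 1976044
13 28850 265721 1710323
14 24970 269601 1440722
15 21034 273537 1167185
16 17040 277531 889654
17 12988 281583 608071
18 8877 285694 322377
19 4706 289865 32512
20 474 32512 0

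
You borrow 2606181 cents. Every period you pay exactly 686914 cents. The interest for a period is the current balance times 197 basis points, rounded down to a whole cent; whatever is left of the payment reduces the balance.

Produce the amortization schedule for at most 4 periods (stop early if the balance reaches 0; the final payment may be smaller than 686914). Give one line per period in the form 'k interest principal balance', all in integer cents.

1. interest=⌊2606181·197/10000⌋=51341; principal=686914-51341=635573; balance=2606181-635573=1970608
2. interest=⌊1970608·197/10000⌋=38820; principal=686914-38820=648094; balance=1970608-648094=1322514
3. interest=⌊1322514·197/10000⌋=26053; principal=686914-26053=660861; balance=1322514-660861=661653
4. interest=⌊661653·197/10000⌋=13034; principal=min(686914-13034,661653)=661653; balance=661653-661653=0

1 51341 635573 1970608
2 38820 648094 1322514
3 26053 660861 661653
4 13034 661653 0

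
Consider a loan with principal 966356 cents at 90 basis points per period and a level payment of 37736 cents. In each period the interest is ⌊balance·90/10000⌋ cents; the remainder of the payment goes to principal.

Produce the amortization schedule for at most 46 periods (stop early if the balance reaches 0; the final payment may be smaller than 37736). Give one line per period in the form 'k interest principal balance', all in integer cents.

1 8697 29039 937317
2 8435 29301 908016
3 8172 29564 878452
4 7906 29830 848622
5 7637 30099 818523
6 7366 30370 788153
7 7093 30643 757510
8 6817 30919 726591
9 6539 31197 695394
10 6258 31478 663916
11 5975 31761 632155
12 5689 32047 600108
13 5400 32336 567772
14 5109 32627 535145
15 4816 32920 502225
16 4520 33216 469009
17 4221 33515 435494
18 3919 33817 401677
19 3615 34121 367556
20 3308 34428 333128
21 2998 34738 298390
22 2685 35051 263339
23 2370 35366 227973
24 2051 35685 192288
25 1730 36006 156282
26 1406 36330 119952
27 1079 36657 83295
28 749 36987 46308
29 416 37320 8988
30 80 8988 0

1. interest=⌊966356·90/10000⌋=8697; principal=37736-8697=29039; balance=966356-29039=937317
2. interest=⌊937317·90/10000⌋=8435; principal=37736-8435=29301; balance=937317-29301=908016
3. interest=⌊908016·90/10000⌋=8172; principal=37736-8172=29564; balance=908016-29564=878452
4. interest=⌊878452·90/10000⌋=7906; principal=37736-7906=29830; balance=878452-29830=848622
5. interest=⌊848622·90/10000⌋=7637; principal=37736-7637=30099; balance=848622-30099=818523
6. interest=⌊818523·90/10000⌋=7366; principal=37736-7366=30370; balance=818523-30370=788153
7. interest=⌊788153·90/10000⌋=7093; principal=37736-7093=30643; balance=788153-30643=757510
8. interest=⌊757510·90/10000⌋=6817; principal=37736-6817=30919; balance=757510-30919=726591
9. interest=⌊726591·90/10000⌋=6539; principal=37736-6539=31197; balance=726591-31197=695394
10. interest=⌊695394·90/10000⌋=6258; principal=37736-6258=31478; balance=695394-31478=663916
11. interest=⌊663916·90/10000⌋=5975; principal=37736-5975=31761; balance=663916-31761=632155
12. interest=⌊632155·90/10000⌋=5689; principal=37736-5689=32047; balance=632155-32047=600108
13. interest=⌊600108·90/10000⌋=5400; principal=37736-5400=32336; balance=600108-32336=567772
14. interest=⌊567772·90/10000⌋=5109; principal=37736-5109=32627; balance=567772-32627=535145
15. interest=⌊535145·90/10000⌋=4816; principal=37736-4816=32920; balance=535145-32920=502225
16. interest=⌊502225·90/10000⌋=4520; principal=37736-4520=33216; balance=502225-33216=469009
17. interest=⌊469009·90/10000⌋=4221; principal=37736-4221=33515; balance=469009-33515=435494
18. interest=⌊435494·90/10000⌋=3919; principal=37736-3919=33817; balance=435494-33817=401677
19. interest=⌊401677·90/10000⌋=3615; principal=37736-3615=34121; balance=401677-34121=367556
20. interest=⌊367556·90/10000⌋=3308; principal=37736-3308=34428; balance=367556-34428=333128
21. interest=⌊333128·90/10000⌋=2998; principal=37736-2998=34738; balance=333128-34738=298390
22. interest=⌊298390·90/10000⌋=2685; principal=37736-2685=35051; balance=298390-35051=263339
23. interest=⌊263339·90/10000⌋=2370; principal=37736-2370=35366; balance=263339-35366=227973
24. interest=⌊227973·90/10000⌋=2051; principal=37736-2051=35685; balance=227973-35685=192288
25. interest=⌊192288·90/10000⌋=1730; principal=37736-1730=36006; balance=192288-36006=156282
26. interest=⌊156282·90/10000⌋=1406; principal=37736-1406=36330; balance=156282-36330=119952
27. interest=⌊119952·90/10000⌋=1079; principal=37736-1079=36657; balance=119952-36657=83295
28. interest=⌊83295·90/10000⌋=749; principal=37736-749=36987; balance=83295-36987=46308
29. interest=⌊46308·90/10000⌋=416; principal=37736-416=37320; balance=46308-37320=8988
30. interest=⌊8988·90/10000⌋=80; principal=min(37736-80,8988)=8988; balance=8988-8988=0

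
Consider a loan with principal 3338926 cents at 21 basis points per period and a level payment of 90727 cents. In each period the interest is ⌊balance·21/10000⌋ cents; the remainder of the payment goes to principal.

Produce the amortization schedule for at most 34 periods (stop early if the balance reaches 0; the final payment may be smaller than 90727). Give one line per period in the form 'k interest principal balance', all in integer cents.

1 7011 83716 3255210
2 6835 83892 3171318
3 6659 84068 3087250
4 6483 84244 3003006
5 6306 84421 2918585
6 6129 84598 2833987
7 5951 84776 2749211
8 5773 84954 2664257
9 5594 85133 2579124
10 5416 85311 2493813
11 5237 85490 2408323
12 5057 85670 2322653
13 4877 85850 2236803
14 4697 86030 2150773
15 4516 86211 2064562
16 4335 86392 1978170
17 4154 86573 1891597
18 3972 86755 1804842
19 3790 86937 1717905
20 3607 87120 1630785
21 3424 87303 1543482
22 3241 87486 1455996
23 3057 87670 1368326
24 2873 87854 1280472
25 2688 88039 1192433
26 2504 88223 1104210
27 2318 88409 1015801
28 2133 88594 927207
29 1947 88780 838427
30 1760 88967 749460
31 1573 89154 660306
32 1386 89341 570965
33 1199 89528 481437
34 1011 89716 391721

1. interest=⌊3338926·21/10000⌋=7011; principal=90727-7011=83716; balance=3338926-83716=3255210
2. interest=⌊3255210·21/10000⌋=6835; principal=90727-6835=83892; balance=3255210-83892=3171318
3. interest=⌊3171318·21/10000⌋=6659; principal=90727-6659=84068; balance=3171318-84068=3087250
4. interest=⌊3087250·21/10000⌋=6483; principal=90727-6483=84244; balance=3087250-84244=3003006
5. interest=⌊3003006·21/10000⌋=6306; principal=90727-6306=84421; balance=3003006-84421=2918585
6. interest=⌊2918585·21/10000⌋=6129; principal=90727-6129=84598; balance=2918585-84598=2833987
7. interest=⌊2833987·21/10000⌋=5951; principal=90727-5951=84776; balance=2833987-84776=2749211
8. interest=⌊2749211·21/10000⌋=5773; principal=90727-5773=84954; balance=2749211-84954=2664257
9. interest=⌊2664257·21/10000⌋=5594; principal=90727-5594=85133; balance=2664257-85133=2579124
10. interest=⌊2579124·21/10000⌋=5416; principal=90727-5416=85311; balance=2579124-85311=2493813
11. interest=⌊2493813·21/10000⌋=5237; principal=90727-5237=85490; balance=2493813-85490=2408323
12. interest=⌊2408323·21/10000⌋=5057; principal=90727-5057=85670; balance=2408323-85670=2322653
13. interest=⌊2322653·21/10000⌋=4877; principal=90727-4877=85850; balance=2322653-85850=2236803
14. interest=⌊2236803·21/10000⌋=4697; principal=90727-4697=86030; balance=2236803-86030=2150773
15. interest=⌊2150773·21/10000⌋=4516; principal=90727-4516=86211; balance=2150773-86211=2064562
16. interest=⌊2064562·21/10000⌋=4335; principal=90727-4335=86392; balance=2064562-86392=1978170
17. interest=⌊1978170·21/10000⌋=4154; principal=90727-4154=86573; balance=1978170-86573=1891597
18. interest=⌊1891597·21/10000⌋=3972; principal=90727-3972=86755; balance=1891597-86755=1804842
19. interest=⌊1804842·21/10000⌋=3790; principal=90727-3790=86937; balance=1804842-86937=1717905
20. interest=⌊1717905·21/10000⌋=3607; principal=90727-3607=87120; balance=1717905-87120=1630785
21. interest=⌊1630785·21/10000⌋=3424; principal=90727-3424=87303; balance=1630785-87303=1543482
22. interest=⌊1543482·21/10000⌋=3241; principal=90727-3241=87486; balance=1543482-87486=1455996
23. interest=⌊1455996·21/10000⌋=3057; principal=90727-3057=87670; balance=1455996-87670=1368326
24. interest=⌊1368326·21/10000⌋=2873; principal=90727-2873=87854; balance=1368326-87854=1280472
25. interest=⌊1280472·21/10000⌋=2688; principal=90727-2688=88039; balance=1280472-88039=1192433
26. interest=⌊1192433·21/10000⌋=2504; principal=90727-2504=88223; balance=1192433-88223=1104210
27. interest=⌊1104210·21/10000⌋=2318; principal=90727-2318=88409; balance=1104210-88409=1015801
28. interest=⌊1015801·21/10000⌋=2133; principal=90727-2133=88594; balance=1015801-88594=927207
29. interest=⌊927207·21/10000⌋=1947; principal=90727-1947=88780; balance=927207-88780=838427
30. interest=⌊838427·21/10000⌋=1760; principal=90727-1760=88967; balance=838427-88967=749460
31. interest=⌊749460·21/10000⌋=1573; principal=90727-1573=89154; balance=749460-89154=660306
32. interest=⌊660306·21/10000⌋=1386; principal=90727-1386=89341; balance=660306-89341=570965
33. interest=⌊570965·21/10000⌋=1199; principal=90727-1199=89528; balance=570965-89528=481437
34. interest=⌊481437·21/10000⌋=1011; principal=90727-1011=89716; balance=481437-89716=391721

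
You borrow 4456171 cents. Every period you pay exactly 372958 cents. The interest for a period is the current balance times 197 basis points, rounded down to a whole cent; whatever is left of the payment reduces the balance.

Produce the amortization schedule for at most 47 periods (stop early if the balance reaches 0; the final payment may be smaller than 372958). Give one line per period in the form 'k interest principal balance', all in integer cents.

1 87786 285172 4170999
2 82168 290790 3880209
3 76440 296518 3583691
4 70598 302360 3281331
5 64642 308316 2973015
6 58568 314390 2658625
7 52374 320584 2338041
8 46059 326899 2011142
9 39619 333339 1677803
10 33052 339906 1337897
11 26356 346602 991295
12 19528 353430 637865
13 12565 360393 277472
14 5466 277472 0

1. interest=⌊4456171·197/10000⌋=87786; principal=372958-87786=285172; balance=4456171-285172=4170999
2. interest=⌊4170999·197/10000⌋=82168; principal=372958-82168=290790; balance=4170999-290790=3880209
3. interest=⌊3880209·197/10000⌋=76440; principal=372958-76440=296518; balance=3880209-296518=3583691
4. interest=⌊3583691·197/10000⌋=70598; principal=372958-70598=302360; balance=3583691-302360=3281331
5. interest=⌊3281331·197/10000⌋=64642; principal=372958-64642=308316; balance=3281331-308316=2973015
6. interest=⌊2973015·197/10000⌋=58568; principal=372958-58568=314390; balance=2973015-314390=2658625
7. interest=⌊2658625·197/10000⌋=52374; principal=372958-52374=320584; balance=2658625-320584=2338041
8. interest=⌊2338041·197/10000⌋=46059; principal=372958-46059=326899; balance=2338041-326899=2011142
9. interest=⌊2011142·197/10000⌋=39619; principal=372958-39619=333339; balance=2011142-333339=1677803
10. interest=⌊1677803·197/10000⌋=33052; principal=372958-33052=339906; balance=1677803-339906=1337897
11. interest=⌊1337897·197/10000⌋=26356; principal=372958-26356=346602; balance=1337897-346602=991295
12. interest=⌊991295·197/10000⌋=19528; principal=372958-19528=353430; balance=991295-353430=637865
13. interest=⌊637865·197/10000⌋=12565; principal=372958-12565=360393; balance=637865-360393=277472
14. interest=⌊277472·197/10000⌋=5466; principal=min(372958-5466,277472)=277472; balance=277472-277472=0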